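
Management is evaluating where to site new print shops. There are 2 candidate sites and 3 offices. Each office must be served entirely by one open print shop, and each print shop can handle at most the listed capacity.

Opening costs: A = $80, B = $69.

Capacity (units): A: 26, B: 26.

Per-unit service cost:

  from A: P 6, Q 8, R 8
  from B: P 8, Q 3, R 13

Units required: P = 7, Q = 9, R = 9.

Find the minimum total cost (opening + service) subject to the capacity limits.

Open {A}: P→A 6·7=42, Q→A 8·9=72, R→A 8·9=72.
Loads: A carries 25/26. Service 186; fixed 80; total 266.
Next best feasible plan costs 269.

Minimum total cost: 266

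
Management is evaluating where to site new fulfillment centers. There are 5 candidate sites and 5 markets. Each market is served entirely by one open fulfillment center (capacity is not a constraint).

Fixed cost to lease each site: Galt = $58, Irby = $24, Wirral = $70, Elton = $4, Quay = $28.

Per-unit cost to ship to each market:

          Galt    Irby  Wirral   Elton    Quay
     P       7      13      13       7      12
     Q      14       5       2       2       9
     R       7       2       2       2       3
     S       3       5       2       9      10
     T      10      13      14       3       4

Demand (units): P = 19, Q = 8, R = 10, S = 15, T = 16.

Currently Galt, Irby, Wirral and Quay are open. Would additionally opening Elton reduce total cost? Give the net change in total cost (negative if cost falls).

Current service cost with {Galt, Irby, Wirral, Quay}: 263.
Adding Elton: each market re-picks its cheapest; new service cost 247, saving 16.
Extra fixed cost: 4. Net change = 4 − 16 = -12.
(Totals: 443 → 431.)

Yes — net change −12 (cost falls by 12).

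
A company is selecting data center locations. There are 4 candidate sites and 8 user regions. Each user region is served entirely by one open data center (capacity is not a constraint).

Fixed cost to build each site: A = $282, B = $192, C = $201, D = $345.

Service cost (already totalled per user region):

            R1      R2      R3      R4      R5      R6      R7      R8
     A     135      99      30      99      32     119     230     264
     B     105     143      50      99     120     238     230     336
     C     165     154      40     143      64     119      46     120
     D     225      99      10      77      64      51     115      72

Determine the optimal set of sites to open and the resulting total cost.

Open C only; minimum total cost 1052.

For any fixed open set, each user region goes to its cheapest open site; total = fixed + service.
{C}: R1→C 165, R2→C 154, R3→C 40, R4→C 143, R5→C 64, R6→C 119, R7→C 46, R8→C 120. Service 851; fixed 201; total 1052.
{D}: service 713 + fixed 345 = 1058
{B, C}: R1→B 105, R2→B 143, R3→C 40, R4→B 99, R5→C 64, R6→C 119, R7→C 46, R8→C 120. Service 736; fixed 393; total 1129.
{A, B, C, D}: service 492 + fixed 1020 = 1512
No other subset beats 1052.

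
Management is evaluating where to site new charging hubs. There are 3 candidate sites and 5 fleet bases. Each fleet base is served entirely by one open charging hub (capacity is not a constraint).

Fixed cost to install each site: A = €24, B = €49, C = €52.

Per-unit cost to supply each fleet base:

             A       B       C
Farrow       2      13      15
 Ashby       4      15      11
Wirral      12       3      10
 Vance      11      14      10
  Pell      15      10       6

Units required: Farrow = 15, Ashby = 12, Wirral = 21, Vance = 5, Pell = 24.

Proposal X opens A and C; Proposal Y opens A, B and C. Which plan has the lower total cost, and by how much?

Proposal Y is cheaper by 98.

Proposal X: {A, C}: Farrow→A 2·15=30, Ashby→A 4·12=48, Wirral→C 10·21=210, Vance→C 10·5=50, Pell→C 6·24=144. Service 482; fixed 76; total 558.
Proposal Y: {A, B, C}: Farrow→A 2·15=30, Ashby→A 4·12=48, Wirral→B 3·21=63, Vance→C 10·5=50, Pell→C 6·24=144. Service 335; fixed 125; total 460.
Difference: |558 − 460| = 98.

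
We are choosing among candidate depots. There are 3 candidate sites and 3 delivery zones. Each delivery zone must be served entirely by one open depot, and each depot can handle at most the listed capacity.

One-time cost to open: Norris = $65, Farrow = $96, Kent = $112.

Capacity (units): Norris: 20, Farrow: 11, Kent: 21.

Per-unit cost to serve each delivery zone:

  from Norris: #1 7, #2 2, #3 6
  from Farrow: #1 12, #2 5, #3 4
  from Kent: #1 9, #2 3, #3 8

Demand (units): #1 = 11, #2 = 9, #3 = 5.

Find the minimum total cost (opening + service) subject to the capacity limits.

Open {Norris, Farrow}: #1→Norris 7·11=77, #2→Norris 2·9=18, #3→Farrow 4·5=20.
Loads: Norris carries 20/20, Farrow carries 5/11. Service 115; fixed 161; total 276.
Next best feasible plan costs 311.

Minimum total cost: 276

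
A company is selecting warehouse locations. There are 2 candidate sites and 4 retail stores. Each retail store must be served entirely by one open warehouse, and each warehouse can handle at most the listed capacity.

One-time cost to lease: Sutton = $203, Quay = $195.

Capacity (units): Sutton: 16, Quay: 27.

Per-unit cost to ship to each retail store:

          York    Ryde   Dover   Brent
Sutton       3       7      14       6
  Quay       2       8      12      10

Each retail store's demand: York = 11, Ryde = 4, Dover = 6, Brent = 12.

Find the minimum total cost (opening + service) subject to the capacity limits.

Open {Sutton, Quay}: York→Quay 2·11=22, Ryde→Sutton 7·4=28, Dover→Quay 12·6=72, Brent→Sutton 6·12=72.
Loads: Sutton carries 16/16, Quay carries 17/27. Service 194; fixed 398; total 592.
Next best feasible plan costs 596.

Minimum total cost: 592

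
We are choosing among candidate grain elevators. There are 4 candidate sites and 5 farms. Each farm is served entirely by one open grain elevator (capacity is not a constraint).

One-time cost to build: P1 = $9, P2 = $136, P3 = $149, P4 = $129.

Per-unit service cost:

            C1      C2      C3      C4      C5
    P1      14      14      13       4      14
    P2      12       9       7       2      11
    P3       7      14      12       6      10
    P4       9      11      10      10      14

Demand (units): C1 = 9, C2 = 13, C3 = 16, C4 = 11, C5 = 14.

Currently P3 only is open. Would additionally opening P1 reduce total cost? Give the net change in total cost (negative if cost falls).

Yes — net change −13 (cost falls by 13).

Current service cost with {P3}: 643.
Adding P1: each farm re-picks its cheapest; new service cost 621, saving 22.
Extra fixed cost: 9. Net change = 9 − 22 = -13.
(Totals: 792 → 779.)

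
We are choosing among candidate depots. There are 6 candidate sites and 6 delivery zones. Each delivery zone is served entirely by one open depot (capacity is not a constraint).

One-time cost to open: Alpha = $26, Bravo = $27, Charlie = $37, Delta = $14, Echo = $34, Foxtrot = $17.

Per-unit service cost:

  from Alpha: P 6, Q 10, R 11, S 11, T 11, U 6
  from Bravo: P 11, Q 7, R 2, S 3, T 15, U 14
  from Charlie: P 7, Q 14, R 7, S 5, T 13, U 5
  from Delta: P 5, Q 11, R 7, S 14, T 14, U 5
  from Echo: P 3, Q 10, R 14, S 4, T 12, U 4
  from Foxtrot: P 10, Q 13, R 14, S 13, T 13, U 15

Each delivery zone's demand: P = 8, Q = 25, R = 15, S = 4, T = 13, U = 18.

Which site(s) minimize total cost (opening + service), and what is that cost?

For any fixed open set, each delivery zone goes to its cheapest open site; total = fixed + service.
{Bravo, Echo}: P→Echo 3·8=24, Q→Bravo 7·25=175, R→Bravo 2·15=30, S→Bravo 3·4=12, T→Echo 12·13=156, U→Echo 4·18=72. Service 469; fixed 61; total 530.
{Alpha, Bravo, Echo}: service 456 + fixed 87 = 543
{Bravo, Delta, Echo}: service 469 + fixed 75 = 544
{Alpha, Bravo, Charlie, Delta, Echo, Foxtrot}: service 456 + fixed 155 = 611
No other subset beats 530.

Open Bravo and Echo; minimum total cost 530.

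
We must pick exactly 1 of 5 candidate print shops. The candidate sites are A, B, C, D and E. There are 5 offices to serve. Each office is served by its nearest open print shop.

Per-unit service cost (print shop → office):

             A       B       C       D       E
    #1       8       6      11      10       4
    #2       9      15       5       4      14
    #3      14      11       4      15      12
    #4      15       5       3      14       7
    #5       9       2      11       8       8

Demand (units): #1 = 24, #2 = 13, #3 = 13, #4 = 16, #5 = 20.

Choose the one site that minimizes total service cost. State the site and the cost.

Choose B only; total service cost 602.

With exactly 1 open, each office uses its cheapest among the chosen.
{B}: #1→B 6·24=144, #2→B 15·13=195, #3→B 11·13=143, #4→B 5·16=80, #5→B 2·20=40. Service cost 602.
{C}: service cost 649
{E}: service cost 706
Among all 5 size-1 choices, {B} is lowest.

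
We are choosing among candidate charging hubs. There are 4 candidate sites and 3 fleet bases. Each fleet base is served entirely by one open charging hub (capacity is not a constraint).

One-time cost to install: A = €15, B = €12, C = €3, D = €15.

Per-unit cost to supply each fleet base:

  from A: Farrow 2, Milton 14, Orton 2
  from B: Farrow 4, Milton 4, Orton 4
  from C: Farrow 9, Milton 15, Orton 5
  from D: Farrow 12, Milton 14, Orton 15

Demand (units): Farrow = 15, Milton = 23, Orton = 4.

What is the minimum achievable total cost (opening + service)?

Minimum total cost: 157

For any fixed open set, each fleet base goes to its cheapest open site; total = fixed + service.
{A, B}: Farrow→A 2·15=30, Milton→B 4·23=92, Orton→A 2·4=8. Service 130; fixed 27; total 157.
{A, B, C}: service 130 + fixed 30 = 160
{A, B, D}: service 130 + fixed 42 = 172
{A, B, C, D}: service 130 + fixed 45 = 175
No other subset beats 157.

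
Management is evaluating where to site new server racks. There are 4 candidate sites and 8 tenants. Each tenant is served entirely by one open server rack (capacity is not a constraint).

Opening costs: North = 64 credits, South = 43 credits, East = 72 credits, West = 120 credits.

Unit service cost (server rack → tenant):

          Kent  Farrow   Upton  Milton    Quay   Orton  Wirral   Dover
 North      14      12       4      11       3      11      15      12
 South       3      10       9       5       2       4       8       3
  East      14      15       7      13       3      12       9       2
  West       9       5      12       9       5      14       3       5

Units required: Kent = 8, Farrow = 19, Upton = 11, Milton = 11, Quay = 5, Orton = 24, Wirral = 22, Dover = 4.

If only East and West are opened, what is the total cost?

Total cost: 912

Each tenant is assigned to its cheapest site among the open ones.
{East, West}: Kent→West 9·8=72, Farrow→West 5·19=95, Upton→East 7·11=77, Milton→West 9·11=99, Quay→East 3·5=15, Orton→East 12·24=288, Wirral→West 3·22=66, Dover→East 2·4=8. Service 720; fixed 192; total 912.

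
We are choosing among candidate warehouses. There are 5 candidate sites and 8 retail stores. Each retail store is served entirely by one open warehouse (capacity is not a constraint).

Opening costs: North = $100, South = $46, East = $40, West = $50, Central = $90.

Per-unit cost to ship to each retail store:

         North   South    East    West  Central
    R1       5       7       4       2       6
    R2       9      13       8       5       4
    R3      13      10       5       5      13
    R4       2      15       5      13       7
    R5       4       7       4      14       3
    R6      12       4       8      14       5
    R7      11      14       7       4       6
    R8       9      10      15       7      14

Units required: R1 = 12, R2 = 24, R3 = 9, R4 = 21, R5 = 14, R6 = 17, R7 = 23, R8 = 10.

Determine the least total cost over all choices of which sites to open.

Minimum total cost: 713

For any fixed open set, each retail store goes to its cheapest open site; total = fixed + service.
{North, South, West}: R1→West 2·12=24, R2→West 5·24=120, R3→West 5·9=45, R4→North 2·21=42, R5→North 4·14=56, R6→South 4·17=68, R7→West 4·23=92, R8→West 7·10=70. Service 517; fixed 196; total 713.
{South, East, West}: service 580 + fixed 136 = 716
{North, West, Central}: service 496 + fixed 240 = 736
{North, South, East, West, Central}: service 479 + fixed 326 = 805
No other subset beats 713.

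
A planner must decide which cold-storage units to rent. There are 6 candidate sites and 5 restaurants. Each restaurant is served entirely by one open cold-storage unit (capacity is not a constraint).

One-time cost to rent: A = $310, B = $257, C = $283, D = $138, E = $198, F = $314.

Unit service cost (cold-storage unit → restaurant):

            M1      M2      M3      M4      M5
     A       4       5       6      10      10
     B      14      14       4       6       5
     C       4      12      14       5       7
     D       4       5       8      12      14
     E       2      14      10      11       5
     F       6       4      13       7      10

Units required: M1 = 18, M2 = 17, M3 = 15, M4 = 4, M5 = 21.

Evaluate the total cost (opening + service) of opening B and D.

Each restaurant is assigned to its cheapest site among the open ones.
{B, D}: M1→D 4·18=72, M2→D 5·17=85, M3→B 4·15=60, M4→B 6·4=24, M5→B 5·21=105. Service 346; fixed 395; total 741.

Total cost: 741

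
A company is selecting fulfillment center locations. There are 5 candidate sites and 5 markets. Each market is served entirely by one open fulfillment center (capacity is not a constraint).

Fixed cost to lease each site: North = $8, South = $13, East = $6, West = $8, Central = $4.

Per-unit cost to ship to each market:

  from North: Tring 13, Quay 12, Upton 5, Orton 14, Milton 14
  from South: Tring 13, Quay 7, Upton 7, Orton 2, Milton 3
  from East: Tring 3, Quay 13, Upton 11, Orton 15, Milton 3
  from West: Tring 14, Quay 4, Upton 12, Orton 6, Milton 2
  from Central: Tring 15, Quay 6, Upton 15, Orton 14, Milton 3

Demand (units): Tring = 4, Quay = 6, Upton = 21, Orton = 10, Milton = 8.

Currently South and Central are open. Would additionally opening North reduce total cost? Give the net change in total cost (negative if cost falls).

Yes — net change −34 (cost falls by 34).

Current service cost with {South, Central}: 279.
Adding North: each market re-picks its cheapest; new service cost 237, saving 42.
Extra fixed cost: 8. Net change = 8 − 42 = -34.
(Totals: 296 → 262.)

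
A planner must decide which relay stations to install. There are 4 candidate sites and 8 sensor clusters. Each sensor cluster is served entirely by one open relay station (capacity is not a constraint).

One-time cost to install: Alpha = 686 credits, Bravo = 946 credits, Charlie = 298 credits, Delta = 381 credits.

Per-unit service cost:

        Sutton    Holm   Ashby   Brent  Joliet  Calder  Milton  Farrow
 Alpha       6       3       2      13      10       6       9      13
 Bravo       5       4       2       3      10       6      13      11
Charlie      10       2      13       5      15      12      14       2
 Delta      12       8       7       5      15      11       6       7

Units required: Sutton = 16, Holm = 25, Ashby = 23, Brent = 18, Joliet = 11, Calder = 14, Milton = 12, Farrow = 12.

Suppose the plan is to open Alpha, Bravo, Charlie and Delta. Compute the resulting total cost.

Each sensor cluster is assigned to its cheapest site among the open ones.
{Alpha, Bravo, Charlie, Delta}: Sutton→Bravo 5·16=80, Holm→Charlie 2·25=50, Ashby→Alpha 2·23=46, Brent→Bravo 3·18=54, Joliet→Alpha 10·11=110, Calder→Alpha 6·14=84, Milton→Delta 6·12=72, Farrow→Charlie 2·12=24. Service 520; fixed 2311; total 2831.

Total cost: 2831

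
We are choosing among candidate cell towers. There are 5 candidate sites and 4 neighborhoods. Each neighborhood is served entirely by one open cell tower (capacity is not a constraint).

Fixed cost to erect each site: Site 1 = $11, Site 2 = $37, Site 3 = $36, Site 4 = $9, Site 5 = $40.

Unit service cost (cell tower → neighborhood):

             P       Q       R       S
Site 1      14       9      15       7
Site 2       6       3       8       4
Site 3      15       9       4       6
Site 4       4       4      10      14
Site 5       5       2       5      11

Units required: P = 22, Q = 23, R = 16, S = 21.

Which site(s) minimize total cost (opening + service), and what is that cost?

Open Site 2, Site 4 and Site 5; minimum total cost 384.

For any fixed open set, each neighborhood goes to its cheapest open site; total = fixed + service.
{Site 2, Site 4, Site 5}: P→Site 4 4·22=88, Q→Site 5 2·23=46, R→Site 5 5·16=80, S→Site 2 4·21=84. Service 298; fixed 86; total 384.
{Site 2, Site 3, Site 4}: service 305 + fixed 82 = 387
{Site 1, Site 2, Site 4, Site 5}: service 298 + fixed 97 = 395
{Site 1, Site 2, Site 3, Site 4, Site 5}: service 282 + fixed 133 = 415
No other subset beats 384.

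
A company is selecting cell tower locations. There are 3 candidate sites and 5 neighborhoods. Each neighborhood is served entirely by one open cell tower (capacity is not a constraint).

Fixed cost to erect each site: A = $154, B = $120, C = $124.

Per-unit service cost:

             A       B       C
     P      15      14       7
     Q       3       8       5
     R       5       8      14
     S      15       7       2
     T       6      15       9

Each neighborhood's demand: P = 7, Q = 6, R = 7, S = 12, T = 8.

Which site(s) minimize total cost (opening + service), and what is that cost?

For any fixed open set, each neighborhood goes to its cheapest open site; total = fixed + service.
{C}: P→C 7·7=49, Q→C 5·6=30, R→C 14·7=98, S→C 2·12=24, T→C 9·8=72. Service 273; fixed 124; total 397.
{A, C}: service 174 + fixed 278 = 452
{B, C}: P→C 7·7=49, Q→C 5·6=30, R→B 8·7=56, S→C 2·12=24, T→C 9·8=72. Service 231; fixed 244; total 475.
{A, B, C}: P→C 7·7=49, Q→A 3·6=18, R→A 5·7=35, S→C 2·12=24, T→A 6·8=48. Service 174; fixed 398; total 572.
No other subset beats 397.

Open C only; minimum total cost 397.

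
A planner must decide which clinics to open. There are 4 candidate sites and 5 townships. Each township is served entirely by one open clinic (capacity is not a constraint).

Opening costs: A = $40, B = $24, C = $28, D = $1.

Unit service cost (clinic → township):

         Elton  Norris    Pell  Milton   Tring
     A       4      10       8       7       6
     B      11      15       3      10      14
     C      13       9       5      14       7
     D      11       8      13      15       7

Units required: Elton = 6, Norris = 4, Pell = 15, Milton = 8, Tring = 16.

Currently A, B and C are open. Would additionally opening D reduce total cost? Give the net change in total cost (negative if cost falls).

Current service cost with {A, B, C}: 257.
Adding D: each township re-picks its cheapest; new service cost 253, saving 4.
Extra fixed cost: 1. Net change = 1 − 4 = -3.
(Totals: 349 → 346.)

Yes — net change −3 (cost falls by 3).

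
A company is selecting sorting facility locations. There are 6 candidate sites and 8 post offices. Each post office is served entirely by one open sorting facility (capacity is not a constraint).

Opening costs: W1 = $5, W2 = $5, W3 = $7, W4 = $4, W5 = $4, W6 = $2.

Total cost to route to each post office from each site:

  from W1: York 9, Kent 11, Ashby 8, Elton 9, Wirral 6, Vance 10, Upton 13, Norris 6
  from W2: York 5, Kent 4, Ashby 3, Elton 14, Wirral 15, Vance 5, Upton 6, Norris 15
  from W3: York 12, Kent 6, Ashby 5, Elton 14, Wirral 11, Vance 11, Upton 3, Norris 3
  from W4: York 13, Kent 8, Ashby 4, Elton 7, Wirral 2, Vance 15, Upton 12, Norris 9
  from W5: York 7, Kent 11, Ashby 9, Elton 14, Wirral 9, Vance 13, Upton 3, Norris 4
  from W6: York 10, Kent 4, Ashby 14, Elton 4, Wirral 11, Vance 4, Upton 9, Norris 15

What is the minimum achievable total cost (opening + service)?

For any fixed open set, each post office goes to its cheapest open site; total = fixed + service.
{W4, W5, W6}: York→W5 7, Kent→W6 4, Ashby→W4 4, Elton→W6 4, Wirral→W4 2, Vance→W6 4, Upton→W5 3, Norris→W5 4. Service 32; fixed 10; total 42.
{W2, W4, W5, W6}: service 29 + fixed 15 = 44
{W2, W3, W4, W6}: service 28 + fixed 18 = 46
{W1, W2, W3, W4, W5, W6}: York→W2 5, Kent→W2 4, Ashby→W2 3, Elton→W6 4, Wirral→W4 2, Vance→W6 4, Upton→W3 3, Norris→W3 3. Service 28; fixed 27; total 55.
No other subset beats 42.

Minimum total cost: 42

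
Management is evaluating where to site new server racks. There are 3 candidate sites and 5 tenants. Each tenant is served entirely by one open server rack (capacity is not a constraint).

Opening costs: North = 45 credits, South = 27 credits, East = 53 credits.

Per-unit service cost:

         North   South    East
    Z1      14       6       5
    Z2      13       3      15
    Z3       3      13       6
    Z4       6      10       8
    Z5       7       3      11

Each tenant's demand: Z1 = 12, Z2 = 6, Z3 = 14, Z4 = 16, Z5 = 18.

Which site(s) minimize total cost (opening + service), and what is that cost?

For any fixed open set, each tenant goes to its cheapest open site; total = fixed + service.
{North, South}: Z1→South 6·12=72, Z2→South 3·6=18, Z3→North 3·14=42, Z4→North 6·16=96, Z5→South 3·18=54. Service 282; fixed 72; total 354.
{North, South, East}: Z1→East 5·12=60, Z2→South 3·6=18, Z3→North 3·14=42, Z4→North 6·16=96, Z5→South 3·18=54. Service 270; fixed 125; total 395.
{South, East}: service 344 + fixed 80 = 424
{South}: service 486 + fixed 27 = 513
No other subset beats 354.

Open North and South; minimum total cost 354.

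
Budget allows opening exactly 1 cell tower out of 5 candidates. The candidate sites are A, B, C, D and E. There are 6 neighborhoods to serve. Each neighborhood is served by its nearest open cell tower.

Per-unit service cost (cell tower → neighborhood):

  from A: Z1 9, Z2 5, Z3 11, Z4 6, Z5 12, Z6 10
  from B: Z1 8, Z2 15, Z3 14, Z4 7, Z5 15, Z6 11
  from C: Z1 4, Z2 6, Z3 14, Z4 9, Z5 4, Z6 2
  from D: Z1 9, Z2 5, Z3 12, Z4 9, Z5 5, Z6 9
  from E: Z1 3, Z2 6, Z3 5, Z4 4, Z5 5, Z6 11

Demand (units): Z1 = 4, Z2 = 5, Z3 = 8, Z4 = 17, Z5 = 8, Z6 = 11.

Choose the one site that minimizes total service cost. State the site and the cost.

With exactly 1 open, each neighborhood uses its cheapest among the chosen.
{E}: Z1→E 3·4=12, Z2→E 6·5=30, Z3→E 5·8=40, Z4→E 4·17=68, Z5→E 5·8=40, Z6→E 11·11=121. Service cost 311.
{C}: service cost 365
{D}: service cost 449
Among all 5 size-1 choices, {E} is lowest.

Choose E only; total service cost 311.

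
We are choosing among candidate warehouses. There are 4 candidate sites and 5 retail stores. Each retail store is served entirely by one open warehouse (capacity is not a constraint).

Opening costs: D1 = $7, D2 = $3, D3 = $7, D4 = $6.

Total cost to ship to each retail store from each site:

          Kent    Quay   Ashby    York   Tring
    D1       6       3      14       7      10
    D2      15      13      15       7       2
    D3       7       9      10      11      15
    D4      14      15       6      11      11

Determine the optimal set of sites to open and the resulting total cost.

Open D1, D2 and D4; minimum total cost 40.

For any fixed open set, each retail store goes to its cheapest open site; total = fixed + service.
{D1, D2, D4}: Kent→D1 6, Quay→D1 3, Ashby→D4 6, York→D1 7, Tring→D2 2. Service 24; fixed 16; total 40.
{D1, D2}: service 32 + fixed 10 = 42
{D1, D2, D3}: service 28 + fixed 17 = 45
{D1, D2, D3, D4}: service 24 + fixed 23 = 47
(All 15 nonempty subsets were checked; D1, D2 and D4 is lowest.)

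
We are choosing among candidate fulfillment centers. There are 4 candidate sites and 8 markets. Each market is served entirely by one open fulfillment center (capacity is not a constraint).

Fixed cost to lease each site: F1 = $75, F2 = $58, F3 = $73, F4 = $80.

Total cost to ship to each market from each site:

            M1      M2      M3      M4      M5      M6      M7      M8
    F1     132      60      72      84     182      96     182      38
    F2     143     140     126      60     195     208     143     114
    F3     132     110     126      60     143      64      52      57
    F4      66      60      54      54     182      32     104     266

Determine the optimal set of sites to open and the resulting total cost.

Open F3 and F4; minimum total cost 671.

For any fixed open set, each market goes to its cheapest open site; total = fixed + service.
{F3, F4}: M1→F4 66, M2→F4 60, M3→F4 54, M4→F4 54, M5→F3 143, M6→F4 32, M7→F3 52, M8→F3 57. Service 518; fixed 153; total 671.
{F1, F3, F4}: service 499 + fixed 228 = 727
{F2, F3, F4}: service 518 + fixed 211 = 729
{F1, F2, F3, F4}: service 499 + fixed 286 = 785
No other subset beats 671.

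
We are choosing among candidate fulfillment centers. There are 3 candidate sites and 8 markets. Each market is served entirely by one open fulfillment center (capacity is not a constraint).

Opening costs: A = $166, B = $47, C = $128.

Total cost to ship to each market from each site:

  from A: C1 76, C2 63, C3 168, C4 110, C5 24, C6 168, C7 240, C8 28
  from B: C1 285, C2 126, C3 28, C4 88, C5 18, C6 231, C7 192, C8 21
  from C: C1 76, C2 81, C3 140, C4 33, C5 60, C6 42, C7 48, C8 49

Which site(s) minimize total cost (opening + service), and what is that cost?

For any fixed open set, each market goes to its cheapest open site; total = fixed + service.
{B, C}: C1→C 76, C2→C 81, C3→B 28, C4→C 33, C5→B 18, C6→C 42, C7→C 48, C8→B 21. Service 347; fixed 175; total 522.
{C}: C1→C 76, C2→C 81, C3→C 140, C4→C 33, C5→C 60, C6→C 42, C7→C 48, C8→C 49. Service 529; fixed 128; total 657.
{A, B, C}: C1→A 76, C2→A 63, C3→B 28, C4→C 33, C5→B 18, C6→C 42, C7→C 48, C8→B 21. Service 329; fixed 341; total 670.
{B}: C1→B 285, C2→B 126, C3→B 28, C4→B 88, C5→B 18, C6→B 231, C7→B 192, C8→B 21. Service 989; fixed 47; total 1036.
(All 7 nonempty subsets were checked; B and C is lowest.)

Open B and C; minimum total cost 522.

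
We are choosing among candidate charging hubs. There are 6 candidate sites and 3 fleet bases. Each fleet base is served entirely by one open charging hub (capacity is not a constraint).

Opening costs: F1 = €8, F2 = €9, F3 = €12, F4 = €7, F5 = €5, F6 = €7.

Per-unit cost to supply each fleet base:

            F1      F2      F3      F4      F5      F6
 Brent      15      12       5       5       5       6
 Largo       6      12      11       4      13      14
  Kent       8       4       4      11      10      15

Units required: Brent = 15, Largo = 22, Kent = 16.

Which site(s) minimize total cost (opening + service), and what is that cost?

For any fixed open set, each fleet base goes to its cheapest open site; total = fixed + service.
{F2, F4}: Brent→F4 5·15=75, Largo→F4 4·22=88, Kent→F2 4·16=64. Service 227; fixed 16; total 243.
{F3, F4}: service 227 + fixed 19 = 246
{F2, F4, F5}: service 227 + fixed 21 = 248
{F1, F2, F3, F4, F5, F6}: Brent→F3 5·15=75, Largo→F4 4·22=88, Kent→F2 4·16=64. Service 227; fixed 48; total 275.
No other subset beats 243.

Open F2 and F4; minimum total cost 243.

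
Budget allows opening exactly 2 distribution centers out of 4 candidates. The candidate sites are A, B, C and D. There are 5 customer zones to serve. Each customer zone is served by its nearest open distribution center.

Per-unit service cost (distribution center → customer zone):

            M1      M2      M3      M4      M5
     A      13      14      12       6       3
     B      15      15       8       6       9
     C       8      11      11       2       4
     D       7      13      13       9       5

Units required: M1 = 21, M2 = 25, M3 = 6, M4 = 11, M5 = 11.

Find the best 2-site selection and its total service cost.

With exactly 2 open, each customer zone uses its cheapest among the chosen.
{C, D}: M1→D 7·21=147, M2→C 11·25=275, M3→C 11·6=66, M4→C 2·11=22, M5→C 4·11=44. Service cost 554.
{B, C}: service cost 557
{A, C}: service cost 564
Among all 6 size-2 choices, {C, D} is lowest.

Choose C and D; total service cost 554.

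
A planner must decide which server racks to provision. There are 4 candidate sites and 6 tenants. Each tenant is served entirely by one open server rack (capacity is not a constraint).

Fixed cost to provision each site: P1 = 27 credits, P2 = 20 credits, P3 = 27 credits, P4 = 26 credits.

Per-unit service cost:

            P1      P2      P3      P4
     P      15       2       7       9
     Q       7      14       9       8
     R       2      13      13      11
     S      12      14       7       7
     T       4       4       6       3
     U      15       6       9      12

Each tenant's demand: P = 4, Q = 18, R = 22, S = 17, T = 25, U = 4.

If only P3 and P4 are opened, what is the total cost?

Each tenant is assigned to its cheapest site among the open ones.
{P3, P4}: P→P3 7·4=28, Q→P4 8·18=144, R→P4 11·22=242, S→P3 7·17=119, T→P4 3·25=75, U→P3 9·4=36. Service 644; fixed 53; total 697.

Total cost: 697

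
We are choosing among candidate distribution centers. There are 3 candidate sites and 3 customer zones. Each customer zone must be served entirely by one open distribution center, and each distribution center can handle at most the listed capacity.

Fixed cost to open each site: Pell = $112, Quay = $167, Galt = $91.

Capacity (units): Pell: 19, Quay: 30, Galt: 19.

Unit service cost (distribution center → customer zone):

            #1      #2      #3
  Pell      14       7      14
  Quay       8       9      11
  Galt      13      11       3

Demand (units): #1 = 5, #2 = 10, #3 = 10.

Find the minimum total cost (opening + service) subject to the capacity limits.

Open {Pell, Galt}: #1→Galt 13·5=65, #2→Pell 7·10=70, #3→Galt 3·10=30.
Loads: Pell carries 10/19, Galt carries 15/19. Service 165; fixed 203; total 368.
Next best feasible plan costs 373.

Minimum total cost: 368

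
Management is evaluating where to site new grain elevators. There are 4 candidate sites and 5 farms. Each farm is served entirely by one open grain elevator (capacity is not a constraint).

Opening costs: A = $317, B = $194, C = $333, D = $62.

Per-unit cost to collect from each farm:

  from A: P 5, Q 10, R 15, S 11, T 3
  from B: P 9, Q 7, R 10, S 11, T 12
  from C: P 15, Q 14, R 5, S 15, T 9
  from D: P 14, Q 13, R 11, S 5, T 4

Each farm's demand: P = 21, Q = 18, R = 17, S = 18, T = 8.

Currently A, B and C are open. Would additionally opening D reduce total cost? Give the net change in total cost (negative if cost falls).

Yes — net change −46 (cost falls by 46).

Current service cost with {A, B, C}: 538.
Adding D: each farm re-picks its cheapest; new service cost 430, saving 108.
Extra fixed cost: 62. Net change = 62 − 108 = -46.
(Totals: 1382 → 1336.)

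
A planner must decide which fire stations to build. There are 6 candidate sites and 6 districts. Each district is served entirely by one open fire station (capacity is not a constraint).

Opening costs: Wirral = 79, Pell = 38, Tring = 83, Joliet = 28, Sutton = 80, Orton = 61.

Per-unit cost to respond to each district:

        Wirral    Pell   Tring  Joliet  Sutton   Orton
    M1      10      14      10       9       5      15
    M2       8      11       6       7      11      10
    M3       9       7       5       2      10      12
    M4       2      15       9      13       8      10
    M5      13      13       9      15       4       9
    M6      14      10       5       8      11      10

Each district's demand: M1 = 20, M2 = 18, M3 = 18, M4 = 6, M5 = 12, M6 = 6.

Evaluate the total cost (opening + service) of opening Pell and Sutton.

Total cost: 698

Each district is assigned to its cheapest site among the open ones.
{Pell, Sutton}: M1→Sutton 5·20=100, M2→Pell 11·18=198, M3→Pell 7·18=126, M4→Sutton 8·6=48, M5→Sutton 4·12=48, M6→Pell 10·6=60. Service 580; fixed 118; total 698.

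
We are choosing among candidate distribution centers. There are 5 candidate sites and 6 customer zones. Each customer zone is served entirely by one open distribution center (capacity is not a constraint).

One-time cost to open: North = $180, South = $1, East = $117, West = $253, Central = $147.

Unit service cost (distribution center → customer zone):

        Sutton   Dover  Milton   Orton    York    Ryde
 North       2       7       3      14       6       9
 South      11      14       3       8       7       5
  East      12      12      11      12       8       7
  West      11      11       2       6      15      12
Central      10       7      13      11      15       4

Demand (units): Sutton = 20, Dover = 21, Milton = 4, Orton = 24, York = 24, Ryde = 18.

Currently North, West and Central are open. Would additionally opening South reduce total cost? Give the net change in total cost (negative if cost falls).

Current service cost with {North, West, Central}: 555.
Adding South: each customer zone re-picks its cheapest; new service cost 555, saving 0.
Extra fixed cost: 1. Net change = 1 − 0 = 1.
(Totals: 1135 → 1136.)

No — net change +1 (cost rises by 1).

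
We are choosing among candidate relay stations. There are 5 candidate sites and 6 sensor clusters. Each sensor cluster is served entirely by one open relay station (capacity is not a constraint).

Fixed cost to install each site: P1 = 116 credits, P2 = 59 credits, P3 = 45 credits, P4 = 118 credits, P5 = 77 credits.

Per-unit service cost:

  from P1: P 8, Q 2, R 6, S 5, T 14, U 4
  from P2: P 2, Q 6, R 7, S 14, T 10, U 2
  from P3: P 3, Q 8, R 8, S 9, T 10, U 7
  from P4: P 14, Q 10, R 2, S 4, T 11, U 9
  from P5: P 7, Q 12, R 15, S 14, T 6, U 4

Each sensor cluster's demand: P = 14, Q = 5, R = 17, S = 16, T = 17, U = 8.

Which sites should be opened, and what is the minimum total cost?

For any fixed open set, each sensor cluster goes to its cheapest open site; total = fixed + service.
{P2, P4}: P→P2 2·14=28, Q→P2 6·5=30, R→P4 2·17=34, S→P4 4·16=64, T→P2 10·17=170, U→P2 2·8=16. Service 342; fixed 177; total 519.
{P2, P4, P5}: P→P2 2·14=28, Q→P2 6·5=30, R→P4 2·17=34, S→P4 4·16=64, T→P5 6·17=102, U→P2 2·8=16. Service 274; fixed 254; total 528.
{P3, P4, P5}: service 314 + fixed 240 = 554
{P1, P2, P3, P4, P5}: P→P2 2·14=28, Q→P1 2·5=10, R→P4 2·17=34, S→P4 4·16=64, T→P5 6·17=102, U→P2 2·8=16. Service 254; fixed 415; total 669.
No other subset beats 519.

Open P2 and P4; minimum total cost 519.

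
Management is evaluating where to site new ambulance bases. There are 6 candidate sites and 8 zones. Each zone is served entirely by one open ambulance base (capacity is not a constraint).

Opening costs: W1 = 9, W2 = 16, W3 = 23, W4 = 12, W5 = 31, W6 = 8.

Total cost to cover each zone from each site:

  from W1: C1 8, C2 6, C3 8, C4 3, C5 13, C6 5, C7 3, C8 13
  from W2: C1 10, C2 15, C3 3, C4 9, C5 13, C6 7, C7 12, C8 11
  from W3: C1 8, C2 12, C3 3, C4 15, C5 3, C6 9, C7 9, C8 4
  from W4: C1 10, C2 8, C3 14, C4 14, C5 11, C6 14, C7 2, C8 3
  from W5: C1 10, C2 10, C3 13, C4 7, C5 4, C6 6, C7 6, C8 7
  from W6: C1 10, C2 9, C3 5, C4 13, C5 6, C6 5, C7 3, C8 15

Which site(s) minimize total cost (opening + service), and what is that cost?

For any fixed open set, each zone goes to its cheapest open site; total = fixed + service.
{W1, W6}: C1→W1 8, C2→W1 6, C3→W6 5, C4→W1 3, C5→W6 6, C6→W1 5, C7→W1 3, C8→W1 13. Service 49; fixed 17; total 66.
{W1, W3}: service 35 + fixed 32 = 67
{W1, W4}: service 46 + fixed 21 = 67
{W1, W2, W3, W4, W5, W6}: service 33 + fixed 99 = 132
No other subset beats 66.

Open W1 and W6; minimum total cost 66.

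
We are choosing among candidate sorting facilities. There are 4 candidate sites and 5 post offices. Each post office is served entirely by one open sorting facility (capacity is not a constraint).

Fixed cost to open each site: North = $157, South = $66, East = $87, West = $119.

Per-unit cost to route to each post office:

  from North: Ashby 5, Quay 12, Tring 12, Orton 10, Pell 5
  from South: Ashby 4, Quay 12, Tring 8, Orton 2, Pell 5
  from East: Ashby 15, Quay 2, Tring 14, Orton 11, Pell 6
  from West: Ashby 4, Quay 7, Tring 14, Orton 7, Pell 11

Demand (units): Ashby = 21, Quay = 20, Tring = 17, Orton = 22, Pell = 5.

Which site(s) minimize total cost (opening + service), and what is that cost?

Open South and East; minimum total cost 482.

For any fixed open set, each post office goes to its cheapest open site; total = fixed + service.
{South, East}: Ashby→South 4·21=84, Quay→East 2·20=40, Tring→South 8·17=136, Orton→South 2·22=44, Pell→South 5·5=25. Service 329; fixed 153; total 482.
{South}: service 529 + fixed 66 = 595
{South, East, West}: service 329 + fixed 272 = 601
{North, South, East, West}: Ashby→South 4·21=84, Quay→East 2·20=40, Tring→South 8·17=136, Orton→South 2·22=44, Pell→North 5·5=25. Service 329; fixed 429; total 758.
No other subset beats 482.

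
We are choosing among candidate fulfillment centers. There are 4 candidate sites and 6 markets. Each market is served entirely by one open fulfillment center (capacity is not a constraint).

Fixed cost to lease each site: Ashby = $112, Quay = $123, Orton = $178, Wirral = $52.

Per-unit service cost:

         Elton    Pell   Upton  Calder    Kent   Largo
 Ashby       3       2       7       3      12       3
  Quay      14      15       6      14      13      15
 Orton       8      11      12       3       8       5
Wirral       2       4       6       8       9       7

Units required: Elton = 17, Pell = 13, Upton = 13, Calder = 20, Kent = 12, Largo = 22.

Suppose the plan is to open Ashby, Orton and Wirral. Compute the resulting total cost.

Each market is assigned to its cheapest site among the open ones.
{Ashby, Orton, Wirral}: Elton→Wirral 2·17=34, Pell→Ashby 2·13=26, Upton→Wirral 6·13=78, Calder→Ashby 3·20=60, Kent→Orton 8·12=96, Largo→Ashby 3·22=66. Service 360; fixed 342; total 702.

Total cost: 702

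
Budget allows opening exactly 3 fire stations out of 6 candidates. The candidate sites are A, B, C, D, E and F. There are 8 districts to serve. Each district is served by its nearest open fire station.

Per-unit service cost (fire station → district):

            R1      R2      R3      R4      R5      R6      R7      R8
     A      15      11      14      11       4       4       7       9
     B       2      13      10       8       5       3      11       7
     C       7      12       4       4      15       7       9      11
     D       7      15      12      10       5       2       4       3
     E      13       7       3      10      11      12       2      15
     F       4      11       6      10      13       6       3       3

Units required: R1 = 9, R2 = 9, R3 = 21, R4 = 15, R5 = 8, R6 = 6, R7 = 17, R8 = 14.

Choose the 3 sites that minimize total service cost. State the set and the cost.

With exactly 3 open, each district uses its cheapest among the chosen.
{C, D, E}: R1→C 7·9=63, R2→E 7·9=63, R3→E 3·21=63, R4→C 4·15=60, R5→D 5·8=40, R6→D 2·6=12, R7→E 2·17=34, R8→D 3·14=42. Service cost 377.
{B, D, E}: service cost 392
{B, C, E}: service cost 394
Among all 20 size-3 choices, {C, D, E} is lowest.

Choose C, D and E; total service cost 377.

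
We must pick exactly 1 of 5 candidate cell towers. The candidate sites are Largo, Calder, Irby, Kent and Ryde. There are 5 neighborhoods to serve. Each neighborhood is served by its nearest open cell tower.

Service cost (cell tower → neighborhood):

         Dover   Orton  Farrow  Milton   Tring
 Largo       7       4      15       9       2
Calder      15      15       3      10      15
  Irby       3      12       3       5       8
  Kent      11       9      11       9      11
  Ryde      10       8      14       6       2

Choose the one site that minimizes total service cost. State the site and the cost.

Choose Irby only; total service cost 31.

With exactly 1 open, each neighborhood uses its cheapest among the chosen.
{Irby}: Dover→Irby 3, Orton→Irby 12, Farrow→Irby 3, Milton→Irby 5, Tring→Irby 8. Service cost 31.
{Largo}: service cost 37
{Ryde}: service cost 40
Among all 5 size-1 choices, {Irby} is lowest.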